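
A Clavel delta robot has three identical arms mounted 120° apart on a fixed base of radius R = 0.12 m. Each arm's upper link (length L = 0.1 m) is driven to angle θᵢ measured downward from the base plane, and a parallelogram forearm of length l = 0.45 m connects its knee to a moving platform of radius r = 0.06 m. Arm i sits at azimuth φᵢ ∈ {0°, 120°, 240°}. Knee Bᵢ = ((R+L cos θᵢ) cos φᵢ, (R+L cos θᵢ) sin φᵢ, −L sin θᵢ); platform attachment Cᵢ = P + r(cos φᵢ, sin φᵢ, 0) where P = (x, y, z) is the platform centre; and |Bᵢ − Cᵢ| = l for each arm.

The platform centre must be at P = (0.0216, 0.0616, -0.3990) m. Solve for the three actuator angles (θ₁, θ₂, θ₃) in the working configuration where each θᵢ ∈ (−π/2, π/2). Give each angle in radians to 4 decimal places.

rotate P by −φ1: (0.0216, 0.0616, -0.3990)
  A cos θ + B sin θ = C:  0.0384·cos θ + -0.3990·sin θ = 0.1401
  θ1 = atan2(B,A) + arccos(C/0.4008) = -0.2612
rotate P by −φ2: (0.0425, -0.0495, -0.3990)
  A=0.0175, B=-0.3990, C=(l²−L²−A²−y'²−z²)/(2L)=0.1527
  γ=atan2(-0.3990,0.0175)=-1.5271;  ψ=arccos(0.3824)=1.1784;  θ2=γ+ψ≈-0.3487
φ3=240.0° → target in arm frame (-0.0641, -0.0121)
  A=0.1241, B=-0.3990, C=(l²−L²−A²−y'²−z²)/(2L)=0.0887
  θ3 = atan2(B,A) + arccos(C/0.4179) = 0.0878

θ₁ = -0.2612, θ₂ = -0.3487, θ₃ = 0.0878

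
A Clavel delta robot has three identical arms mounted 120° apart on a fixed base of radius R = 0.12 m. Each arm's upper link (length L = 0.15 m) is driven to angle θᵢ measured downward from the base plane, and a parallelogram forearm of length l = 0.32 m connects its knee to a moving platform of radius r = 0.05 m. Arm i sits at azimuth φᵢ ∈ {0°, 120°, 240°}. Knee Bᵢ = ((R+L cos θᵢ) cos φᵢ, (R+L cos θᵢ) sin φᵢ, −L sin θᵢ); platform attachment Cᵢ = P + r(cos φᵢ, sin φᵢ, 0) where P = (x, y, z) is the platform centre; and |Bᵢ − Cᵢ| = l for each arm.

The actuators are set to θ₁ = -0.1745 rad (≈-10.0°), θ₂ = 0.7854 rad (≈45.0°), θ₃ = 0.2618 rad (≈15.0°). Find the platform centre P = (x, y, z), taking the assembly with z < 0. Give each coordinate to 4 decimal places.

arm 1 at φ=0.0°: ρ1 = 0.2177;  O1 = (0.2177, 0.0000, 0.0260)
arm 2 at φ=120.0°: ρ2 = 0.1761;  O2 = (-0.0880, 0.1525, -0.1061)
arm 3 at φ=240.0°: ρ3 = 0.2149;  O3 = (-0.1074, -0.1861, -0.0388)
subtract pairs → two planes through P
plane₁₂: -0.6115x+0.3050y+-0.2642z = -0.0058
Cramer: x(z) = 0.0054-0.3238z;  y(z) = -0.0083+0.2172z
quadratic in z: (1.1520)z²+(0.0818)z+(-0.0566)=0, √Δ=0.5170 → z ∈ {-0.2599, 0.1889}; z = -0.2599 (taking z<0)
x = 0.0895, y = -0.0648

(0.0895, -0.0648, -0.2599)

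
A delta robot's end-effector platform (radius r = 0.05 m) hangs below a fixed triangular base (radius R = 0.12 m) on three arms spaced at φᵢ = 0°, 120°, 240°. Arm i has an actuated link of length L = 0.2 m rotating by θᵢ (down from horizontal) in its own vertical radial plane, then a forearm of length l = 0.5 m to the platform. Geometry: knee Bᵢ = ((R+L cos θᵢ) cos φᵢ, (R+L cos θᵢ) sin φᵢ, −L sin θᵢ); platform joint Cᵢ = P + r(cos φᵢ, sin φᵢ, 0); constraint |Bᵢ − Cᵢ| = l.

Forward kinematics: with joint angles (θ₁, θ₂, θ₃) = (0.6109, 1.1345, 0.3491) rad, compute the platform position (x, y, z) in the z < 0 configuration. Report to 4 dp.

(0.0479, -0.1963, -0.5353)

centre 1 = (0.2338·cos0.0°, 0.2338·sin0.0°, -0.1147) = (0.2338, 0.0000, -0.1147)
centre 2 = (0.1545·cos120.0°, 0.1545·sin120.0°, -0.1813) = (-0.0773, 0.1338, -0.1813)
φ3=240.0°: virtual centre (-0.1290, -0.2234, -0.0684), radius l
eliminate P² terms by subtracting sphere 1 from 2 and 3
[-0.6222 0.2676 -0.1331]·P = -0.0111;  [-0.7256 -0.4468 0.0926]·P = 0.0034
Cramer: x(z) = 0.0086-0.0734z;  y(z) = -0.0215+0.3266z
quadratic in z: (1.1120)z²+(0.2485)z+(-0.1856)=0, √Δ=0.9421 → z ∈ {-0.5353, 0.3119}; z = -0.5353 (taking z<0)
x = 0.0479, y = -0.1963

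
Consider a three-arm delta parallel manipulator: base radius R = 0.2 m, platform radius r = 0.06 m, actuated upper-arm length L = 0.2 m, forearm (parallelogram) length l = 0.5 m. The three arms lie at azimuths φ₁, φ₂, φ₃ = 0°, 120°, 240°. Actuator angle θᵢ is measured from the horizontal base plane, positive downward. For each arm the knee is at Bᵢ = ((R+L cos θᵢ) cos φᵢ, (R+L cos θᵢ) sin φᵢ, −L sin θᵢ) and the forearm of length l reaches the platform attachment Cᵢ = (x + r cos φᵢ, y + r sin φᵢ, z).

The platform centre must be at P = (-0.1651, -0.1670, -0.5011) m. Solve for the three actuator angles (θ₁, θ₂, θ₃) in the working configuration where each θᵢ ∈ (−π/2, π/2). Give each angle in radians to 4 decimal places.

θ₁ = 1.3093, θ₂ = 1.0475, θ₃ = 0.0874

arm 1 (φ=0.0°): x'=-0.1651, y'=-0.1670
  e−x'=0.3051;  (l²−L²−(e−x')²−y'²−z²)/2L = -0.4052
  γ=atan2(-0.5011,0.3051)=-1.0239;  ψ=arccos(-0.6907)=2.3332;  θ1=γ+ψ≈1.3093
arm 2 (φ=120.0°): x'=-0.0621, y'=0.2265
  A cos θ + B sin θ = C:  0.2021·cos θ + -0.5011·sin θ = -0.3331
  θ2 = atan2(B,A) + arccos(C/0.5403) = 1.0475
rotate P by −φ3: (0.2272, -0.0595, -0.5011)
  A cos θ + B sin θ = C:  -0.0872·cos θ + -0.5011·sin θ = -0.1306
  γ=atan2(-0.5011,-0.0872)=-1.7430;  ψ=arccos(-0.2568)=1.8305;  θ3=γ+ψ≈0.0874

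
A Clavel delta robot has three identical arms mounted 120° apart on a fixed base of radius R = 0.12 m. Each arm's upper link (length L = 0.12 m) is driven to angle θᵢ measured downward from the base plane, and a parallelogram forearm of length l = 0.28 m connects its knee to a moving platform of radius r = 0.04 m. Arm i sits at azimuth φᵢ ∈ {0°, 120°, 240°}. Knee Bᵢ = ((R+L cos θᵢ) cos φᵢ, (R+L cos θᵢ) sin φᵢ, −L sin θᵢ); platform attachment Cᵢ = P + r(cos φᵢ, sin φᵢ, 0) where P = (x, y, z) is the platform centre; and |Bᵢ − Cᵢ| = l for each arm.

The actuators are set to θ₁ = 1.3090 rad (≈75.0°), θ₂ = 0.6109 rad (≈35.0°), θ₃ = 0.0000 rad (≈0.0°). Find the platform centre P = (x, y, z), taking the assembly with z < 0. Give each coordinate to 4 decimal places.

(-0.1277, -0.0540, -0.2518)

φ1=0.0°: virtual centre (0.1111, 0.0000, -0.1159), radius l
O2 = (0.1783·cos120.0°, 0.1783·sin120.0°, -0.0688) = (-0.0891, 0.1544, -0.0688)
O3 = (0.2000·cos240.0°, 0.2000·sin240.0°, 0.0000) = (-0.1000, -0.1732, 0.0000)
subtract pairs → two planes through P
plane₁₂: -0.4004x+0.3088y+0.0942z = 0.0108
Cramer: x(z) = -0.0302+0.3873z;  y(z) = -0.0043+0.1973z
sphere 1 gives Az²+Bz+C=0 with A=1.1889, B=0.1207, C=-0.0450;  B²−4AC=0.2286;  roots -0.2518, 0.1503;  negative root z = -0.2518
x = -0.1277, y = -0.0540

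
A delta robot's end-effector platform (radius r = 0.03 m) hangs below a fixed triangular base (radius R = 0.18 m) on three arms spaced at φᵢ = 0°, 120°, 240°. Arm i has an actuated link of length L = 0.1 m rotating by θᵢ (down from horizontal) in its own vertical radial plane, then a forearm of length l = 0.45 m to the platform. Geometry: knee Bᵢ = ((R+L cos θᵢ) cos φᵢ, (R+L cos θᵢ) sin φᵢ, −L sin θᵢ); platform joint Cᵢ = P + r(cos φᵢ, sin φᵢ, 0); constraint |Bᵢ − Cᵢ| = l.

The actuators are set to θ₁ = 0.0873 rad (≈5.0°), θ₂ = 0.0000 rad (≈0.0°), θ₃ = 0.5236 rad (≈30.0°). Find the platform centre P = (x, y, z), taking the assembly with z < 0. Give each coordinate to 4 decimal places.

arm 1 at φ=0.0°: (R−r)+L cos θ1 = 0.2496;  centre 1 = (0.2496, 0.0000, -0.0087)
φ2=120.0°: virtual centre (-0.1250, 0.2165, 0.0000), radius l
centre 3 = (0.2366·cos240.0°, 0.2366·sin240.0°, -0.0500) = (-0.1183, -0.2049, -0.0500)
|centre ₂|²−|centre ₁|² = 0.0001;  |centre ₃|²−|centre ₁|² = -0.0039
[-0.7492 0.4330 0.0174]·P = 0.0001;  [-0.7358 -0.4098 -0.0826]·P = -0.0039
Cramer: x(z) = 0.0026-0.0457z;  y(z) = 0.0048-0.1194z
quadratic in z: (1.0163)z²+(0.0389)z+(-0.1414)=0, √Δ=0.7592 → z ∈ {-0.3926, 0.3544}; z = -0.3926 (taking z<0)
x = 0.0206, y = 0.0517

(0.0206, 0.0517, -0.3926)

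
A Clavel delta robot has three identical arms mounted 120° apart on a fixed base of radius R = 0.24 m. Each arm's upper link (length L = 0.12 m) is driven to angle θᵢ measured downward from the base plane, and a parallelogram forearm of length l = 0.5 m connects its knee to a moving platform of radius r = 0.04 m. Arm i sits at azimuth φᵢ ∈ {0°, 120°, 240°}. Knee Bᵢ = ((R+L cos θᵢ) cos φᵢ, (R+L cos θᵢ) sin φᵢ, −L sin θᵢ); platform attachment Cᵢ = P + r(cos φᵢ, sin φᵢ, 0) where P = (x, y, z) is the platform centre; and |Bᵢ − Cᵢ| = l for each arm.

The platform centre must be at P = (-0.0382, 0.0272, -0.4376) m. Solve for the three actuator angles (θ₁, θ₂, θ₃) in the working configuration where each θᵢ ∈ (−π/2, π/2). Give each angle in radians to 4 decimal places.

φ1=0.0° → target in arm frame (-0.0382, 0.0272)
  e−x'=0.2382;  (l²−L²−(e−x')²−y'²−z²)/2L = -0.0557
  γ=atan2(-0.4376,0.2382)=-1.0723;  ψ=arccos(-0.1118)=1.6829;  θ1=γ+ψ≈0.6106
φ2=120.0° → target in arm frame (0.0427, 0.0195)
  A=0.1573, B=-0.4376, C=(l²−L²−A²−y'²−z²)/(2L)=0.0790
  √(A²+B²)=0.4650;  θ2 = -1.2256+1.4000 ≈ 0.1744
rotate P by −φ3: (-0.0045, -0.0467, -0.4376)
  A=0.2045, B=-0.4376, C=(l²−L²−A²−y'²−z²)/(2L)=0.0005
  γ=atan2(-0.4376,0.2045)=-1.1337;  ψ=arccos(0.0011)=1.5697;  θ3=γ+ψ≈0.4360

θ₁ = 0.6106, θ₂ = 0.1744, θ₃ = 0.4360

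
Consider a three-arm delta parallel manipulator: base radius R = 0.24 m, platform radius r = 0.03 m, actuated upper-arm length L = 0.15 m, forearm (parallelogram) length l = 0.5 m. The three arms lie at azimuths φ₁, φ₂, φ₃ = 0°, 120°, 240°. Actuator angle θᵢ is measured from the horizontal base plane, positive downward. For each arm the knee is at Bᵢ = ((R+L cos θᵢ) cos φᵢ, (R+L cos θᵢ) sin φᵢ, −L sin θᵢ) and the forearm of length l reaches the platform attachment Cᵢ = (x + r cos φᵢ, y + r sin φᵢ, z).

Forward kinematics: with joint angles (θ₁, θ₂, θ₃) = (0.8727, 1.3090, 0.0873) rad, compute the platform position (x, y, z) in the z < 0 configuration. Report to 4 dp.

arm 1 at φ=0.0°: e+L cos θ1 = 0.3064;  O1 = (0.3064, 0.0000, -0.1149)
arm 2 at φ=120.0°: e+L cos θ2 = 0.2488;  O2 = (-0.1244, 0.2155, -0.1449)
O3 = (0.3594·cos240.0°, 0.3594·sin240.0°, -0.0131) = (-0.1797, -0.3113, -0.0131)
|O₂|²−|O₁|² = -0.0242;  |O₃|²−|O₁|² = 0.0223
plane₁₂: -0.8617x+0.4310y+-0.0600z = -0.0242
det = 0.9554;  x = 0.0057+0.0528z,  y = -0.0447+0.2447z
sphere 1 gives Az²+Bz+C=0 with A=1.0627, B=0.1762, C=-0.1444;  B²−4AC=0.6447;  roots -0.4607, 0.2949;  negative root z = -0.4607
x = -0.0186, y = -0.1574

(-0.0186, -0.1574, -0.4607)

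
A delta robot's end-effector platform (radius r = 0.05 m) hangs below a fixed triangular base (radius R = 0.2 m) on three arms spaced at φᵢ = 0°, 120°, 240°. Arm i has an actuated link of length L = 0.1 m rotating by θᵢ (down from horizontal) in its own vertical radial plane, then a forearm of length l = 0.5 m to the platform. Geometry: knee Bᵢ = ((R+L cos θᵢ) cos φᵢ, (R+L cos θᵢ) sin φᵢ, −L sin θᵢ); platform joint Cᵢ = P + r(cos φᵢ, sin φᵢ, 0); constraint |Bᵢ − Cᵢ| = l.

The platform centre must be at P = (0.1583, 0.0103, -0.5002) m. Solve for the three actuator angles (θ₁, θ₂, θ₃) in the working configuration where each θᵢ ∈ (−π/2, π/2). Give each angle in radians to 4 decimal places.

φ1=0.0° → target in arm frame (0.1583, 0.0103)
  A cos θ + B sin θ = C:  -0.0083·cos θ + -0.5002·sin θ = -0.0519
  θ1 = atan2(B,A) + arccos(C/0.5003) = 0.0873
rotate P by −φ2: (-0.0702, -0.1422, -0.5002)
  A cos θ + B sin θ = C:  0.2202·cos θ + -0.5002·sin θ = -0.3947
  γ=atan2(-0.5002,0.2202)=-1.1561;  ψ=arccos(-0.7221)=2.3777;  θ2=γ+ψ≈1.2216
arm 3 (φ=240.0°): x'=-0.0881, y'=0.1319
  e−x'=0.2381;  (l²−L²−(e−x')²−y'²−z²)/2L = -0.4214
  √(A²+B²)=0.5540;  θ3 = -1.1266+2.4353 ≈ 1.3087

θ₁ = 0.0873, θ₂ = 1.2216, θ₃ = 1.3087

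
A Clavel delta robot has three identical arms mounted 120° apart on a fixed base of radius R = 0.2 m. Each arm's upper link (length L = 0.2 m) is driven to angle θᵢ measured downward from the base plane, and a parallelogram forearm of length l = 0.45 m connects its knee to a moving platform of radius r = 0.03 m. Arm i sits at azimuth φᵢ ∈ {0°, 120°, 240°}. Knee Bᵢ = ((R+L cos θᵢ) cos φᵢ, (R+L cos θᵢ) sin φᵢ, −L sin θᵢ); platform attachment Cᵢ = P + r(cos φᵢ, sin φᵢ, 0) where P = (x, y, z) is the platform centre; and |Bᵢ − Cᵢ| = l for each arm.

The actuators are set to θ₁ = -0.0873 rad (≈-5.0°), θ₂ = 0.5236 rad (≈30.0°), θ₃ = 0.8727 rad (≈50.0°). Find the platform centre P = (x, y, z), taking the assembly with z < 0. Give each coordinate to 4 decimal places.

S1 = (0.3692·cos0.0°, 0.3692·sin0.0°, 0.0174) = (0.3692, 0.0000, 0.0174)
arm 2 at φ=120.0°: ρ2 = 0.3432;  S2 = (-0.1716, 0.2972, -0.1000)
S3 = (0.2986·cos240.0°, 0.2986·sin240.0°, -0.1532) = (-0.1493, -0.2586, -0.1532)
|S₂|²−|S₁|² = -0.0089;  |S₃|²−|S₁|² = -0.0240
plane₁₂: -1.0817x+0.5944y+-0.2349z = -0.0089
Cramer: x(z) = 0.0160-0.2758z;  y(z) = 0.0143-0.1068z
quadratic in z: (1.0875)z²+(0.1569)z+(-0.0772)=0, √Δ=0.6005 → z ∈ {-0.3483, 0.2040}; z = -0.3483 (taking z<0)
x = 0.1121, y = 0.0515

(0.1121, 0.0515, -0.3483)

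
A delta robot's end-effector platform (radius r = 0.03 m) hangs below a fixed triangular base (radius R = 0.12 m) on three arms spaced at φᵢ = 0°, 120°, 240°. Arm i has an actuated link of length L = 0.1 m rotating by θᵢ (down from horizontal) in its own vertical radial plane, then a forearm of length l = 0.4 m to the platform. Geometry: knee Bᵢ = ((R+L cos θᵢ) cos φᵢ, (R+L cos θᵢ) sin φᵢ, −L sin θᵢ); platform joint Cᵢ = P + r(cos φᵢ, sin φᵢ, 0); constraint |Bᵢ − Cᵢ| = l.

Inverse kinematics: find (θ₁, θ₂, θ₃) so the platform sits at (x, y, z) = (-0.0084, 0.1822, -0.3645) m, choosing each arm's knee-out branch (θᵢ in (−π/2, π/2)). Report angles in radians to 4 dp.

θ₁ = 0.6115, θ₂ = -0.2614, θ₃ = 1.2222

rotate P by −φ1: (-0.0084, 0.1822, -0.3645)
  e−x'=0.0984;  (l²−L²−(e−x')²−y'²−z²)/2L = -0.1287
  γ=atan2(-0.3645,0.0984)=-1.3071;  ψ=arccos(-0.3409)=1.9186;  θ1=γ+ψ≈0.6115
arm 2 (φ=120.0°): x'=0.1620, y'=-0.0838
  e−x'=-0.0720;  (l²−L²−(e−x')²−y'²−z²)/2L = 0.0247
  √(A²+B²)=0.3715;  θ2 = -1.7658+1.5044 ≈ -0.2614
φ3=240.0° → target in arm frame (-0.1536, -0.0984)
  e−x'=0.2436;  (l²−L²−(e−x')²−y'²−z²)/2L = -0.2594
  √(A²+B²)=0.4384;  θ3 = -0.9817+2.2039 ≈ 1.2222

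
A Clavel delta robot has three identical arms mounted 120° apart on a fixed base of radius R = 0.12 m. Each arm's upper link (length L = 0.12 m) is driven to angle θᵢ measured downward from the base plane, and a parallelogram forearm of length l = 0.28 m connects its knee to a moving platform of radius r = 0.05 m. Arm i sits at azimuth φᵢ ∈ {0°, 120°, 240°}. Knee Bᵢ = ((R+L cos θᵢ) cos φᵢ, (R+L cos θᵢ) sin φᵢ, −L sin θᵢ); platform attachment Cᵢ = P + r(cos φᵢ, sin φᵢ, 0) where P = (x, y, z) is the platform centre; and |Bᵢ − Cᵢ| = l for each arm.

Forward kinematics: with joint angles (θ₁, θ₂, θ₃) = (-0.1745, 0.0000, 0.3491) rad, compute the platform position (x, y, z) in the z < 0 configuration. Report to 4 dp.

φ1=0.0°: virtual centre (0.1882, 0.0000, 0.0208), radius l
arm 2 at φ=120.0°: ρ2 = 0.1900;  S2 = (-0.0950, 0.1645, 0.0000)
S3 = (0.1828·cos240.0°, 0.1828·sin240.0°, -0.0410) = (-0.0914, -0.1583, -0.0410)
subtract pairs → two planes through P
[-0.5664 0.3291 -0.0417]·P = 0.0003;  [-0.5591 -0.3166 -0.1238]·P = -0.0008
Cramer: x(z) = 0.0005-0.1484z;  y(z) = 0.0016-0.1288z
quadratic in z: (1.0386)z²+(0.0136)z+(-0.0427)=0, √Δ=0.4215 → z ∈ {-0.2095, 0.1964}; z = -0.2095 (taking z<0)
x = 0.0316, y = 0.0286

(0.0316, 0.0286, -0.2095)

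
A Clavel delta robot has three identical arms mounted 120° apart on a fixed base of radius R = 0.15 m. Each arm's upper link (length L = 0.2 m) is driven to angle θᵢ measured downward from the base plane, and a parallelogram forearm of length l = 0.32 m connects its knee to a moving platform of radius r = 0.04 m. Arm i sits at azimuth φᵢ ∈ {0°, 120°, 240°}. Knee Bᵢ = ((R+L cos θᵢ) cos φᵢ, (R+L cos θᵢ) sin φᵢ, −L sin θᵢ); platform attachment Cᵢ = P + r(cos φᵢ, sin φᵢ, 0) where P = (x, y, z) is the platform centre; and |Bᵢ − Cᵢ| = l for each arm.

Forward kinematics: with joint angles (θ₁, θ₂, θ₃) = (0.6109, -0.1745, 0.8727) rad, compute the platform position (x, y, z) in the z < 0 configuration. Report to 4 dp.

centre 1 = (0.2738·cos0.0°, 0.2738·sin0.0°, -0.1147) = (0.2738, 0.0000, -0.1147)
arm 2 at φ=120.0°: (R−r)+L cos θ2 = 0.3070;  centre 2 = (-0.1535, 0.2658, 0.0347)
centre 3 = (0.2386·cos240.0°, 0.2386·sin240.0°, -0.1532) = (-0.1193, -0.2066, -0.1532)
|centre ₂|²−|centre ₁|² = 0.0073;  |centre ₃|²−|centre ₁|² = -0.0078
linear system: -0.8546x+0.5317y = 0.0073−0.2989z; -0.7862x+-0.4132y = -0.0078−-0.0770z
Cramer: x(z) = 0.0014+0.1071z;  y(z) = 0.0160-0.3901z
sphere 1 gives Az²+Bz+C=0 with A=1.1636, B=0.1586, C=-0.0148;  B²−4AC=0.0940;  roots -0.1999, 0.0636;  negative root z = -0.1999
x = -0.0200, y = 0.0940

(-0.0200, 0.0940, -0.1999)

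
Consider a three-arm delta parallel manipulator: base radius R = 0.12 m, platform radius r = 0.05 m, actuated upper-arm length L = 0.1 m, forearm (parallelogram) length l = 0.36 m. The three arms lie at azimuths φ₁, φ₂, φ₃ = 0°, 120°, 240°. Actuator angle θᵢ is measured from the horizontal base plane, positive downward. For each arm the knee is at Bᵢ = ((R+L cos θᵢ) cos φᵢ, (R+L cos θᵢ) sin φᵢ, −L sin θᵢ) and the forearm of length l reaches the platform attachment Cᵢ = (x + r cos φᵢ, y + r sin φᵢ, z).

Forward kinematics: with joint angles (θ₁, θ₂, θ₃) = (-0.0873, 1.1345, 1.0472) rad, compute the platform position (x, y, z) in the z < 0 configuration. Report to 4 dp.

(0.1667, -0.0129, -0.3510)

centre 1 = (0.1696·cos0.0°, 0.1696·sin0.0°, 0.0087) = (0.1696, 0.0000, 0.0087)
arm 2 at φ=120.0°: ρ2 = 0.1123;  centre 2 = (-0.0561, 0.0972, -0.0906)
φ3=240.0°: virtual centre (-0.0600, -0.1039, -0.0866), radius l
subtract pairs → two planes through P
[-0.4515 0.1944 -0.1987]·P = -0.0080;  [-0.4592 -0.2078 -0.1906]·P = -0.0069
Cramer: x(z) = 0.0165-0.4279z;  y(z) = -0.0030+0.0283z
quadratic in z: (1.1839)z²+(0.1134)z+(-0.1061)=0, √Δ=0.7177 → z ∈ {-0.3510, 0.2552}; z = -0.3510 (taking z<0)
x = 0.1667, y = -0.0129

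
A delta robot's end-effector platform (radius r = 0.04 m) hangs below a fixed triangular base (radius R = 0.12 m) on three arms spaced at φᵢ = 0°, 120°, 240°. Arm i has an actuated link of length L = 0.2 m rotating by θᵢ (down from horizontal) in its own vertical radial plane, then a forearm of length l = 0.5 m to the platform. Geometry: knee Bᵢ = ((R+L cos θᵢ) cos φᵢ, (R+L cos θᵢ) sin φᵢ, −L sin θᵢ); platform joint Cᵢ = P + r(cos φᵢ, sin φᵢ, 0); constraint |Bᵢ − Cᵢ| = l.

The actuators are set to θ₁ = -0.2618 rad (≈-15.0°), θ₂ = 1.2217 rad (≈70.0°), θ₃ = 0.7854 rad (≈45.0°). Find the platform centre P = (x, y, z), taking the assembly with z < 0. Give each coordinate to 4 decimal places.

(0.2866, -0.1141, -0.4349)

centre 1 = (0.2732·cos0.0°, 0.2732·sin0.0°, 0.0518) = (0.2732, 0.0000, 0.0518)
φ2=120.0°: virtual centre (-0.0742, 0.1285, -0.1879), radius l
centre 3 = (0.2214·cos240.0°, 0.2214·sin240.0°, -0.1414) = (-0.1107, -0.1918, -0.1414)
eliminate P² terms by subtracting sphere 1 from 2 and 3
linear system: -0.6948x+0.2571y = -0.0200−-0.4794z; -0.7678x+-0.3835y = -0.0083−-0.3864z
det = 0.4638;  x = 0.0211+-0.6105z,  y = -0.0206+0.2148z
sphere 1 gives Az²+Bz+C=0 with A=1.4189, B=0.1954, C=-0.1833;  B²−4AC=1.0788;  roots -0.4349, 0.2971;  negative root z = -0.4349
x = 0.2866, y = -0.1141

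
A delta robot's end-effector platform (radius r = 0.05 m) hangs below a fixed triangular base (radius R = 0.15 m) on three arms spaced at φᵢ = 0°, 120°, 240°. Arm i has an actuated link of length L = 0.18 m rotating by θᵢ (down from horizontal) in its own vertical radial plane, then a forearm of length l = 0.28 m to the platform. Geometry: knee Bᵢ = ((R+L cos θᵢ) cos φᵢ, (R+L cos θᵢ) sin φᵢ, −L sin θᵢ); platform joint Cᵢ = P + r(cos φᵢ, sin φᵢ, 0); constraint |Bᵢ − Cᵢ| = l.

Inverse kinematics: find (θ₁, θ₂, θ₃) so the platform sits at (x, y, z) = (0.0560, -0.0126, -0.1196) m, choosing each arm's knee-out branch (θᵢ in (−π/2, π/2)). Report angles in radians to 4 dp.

θ₁ = -0.3488, θ₂ = 0.6983, θ₃ = 0.5235

φ1=0.0° → target in arm frame (0.0560, -0.0126)
  e−x'=0.0440;  (l²−L²−(e−x')²−y'²−z²)/2L = 0.0822
  θ1 = atan2(B,A) + arccos(C/0.1274) = -0.3488
rotate P by −φ2: (-0.0389, -0.0422, -0.1196)
  e−x'=0.1389;  (l²−L²−(e−x')²−y'²−z²)/2L = 0.0295
  γ=atan2(-0.1196,0.1389)=-0.7108;  ψ=arccos(0.1609)=1.4092;  θ2=γ+ψ≈0.6983
rotate P by −φ3: (-0.0171, 0.0548, -0.1196)
  A=0.1171, B=-0.1196, C=(l²−L²−A²−y'²−z²)/(2L)=0.0416
  √(A²+B²)=0.1674;  θ3 = -0.7960+1.3195 ≈ 0.5235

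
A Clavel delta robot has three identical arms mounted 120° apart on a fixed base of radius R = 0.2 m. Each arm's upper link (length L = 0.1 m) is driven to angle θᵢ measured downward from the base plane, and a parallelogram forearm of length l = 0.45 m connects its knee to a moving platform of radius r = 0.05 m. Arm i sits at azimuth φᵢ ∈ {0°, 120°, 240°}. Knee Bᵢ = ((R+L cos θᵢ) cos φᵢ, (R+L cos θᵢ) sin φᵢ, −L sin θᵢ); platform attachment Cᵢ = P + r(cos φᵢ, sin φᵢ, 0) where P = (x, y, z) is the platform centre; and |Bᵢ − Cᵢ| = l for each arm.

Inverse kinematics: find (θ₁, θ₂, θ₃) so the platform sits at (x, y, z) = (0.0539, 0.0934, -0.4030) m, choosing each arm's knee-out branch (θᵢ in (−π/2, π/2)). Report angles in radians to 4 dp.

rotate P by −φ1: (0.0539, 0.0934, -0.4030)
  A cos θ + B sin θ = C:  0.0961·cos θ + -0.4030·sin θ = 0.0607
  √(A²+B²)=0.4143;  θ1 = -1.3367+1.4238 ≈ 0.0871
φ2=120.0° → target in arm frame (0.0539, -0.0934)
  A=0.0961, B=-0.4030, C=(l²−L²−A²−y'²−z²)/(2L)=0.0607
  √(A²+B²)=0.4143;  θ2 = -1.3368+1.4237 ≈ 0.0869
arm 3 (φ=240.0°): x'=-0.1078, y'=0.0000
  A cos θ + B sin θ = C:  0.2578·cos θ + -0.4030·sin θ = -0.1819
  θ3 = atan2(B,A) + arccos(C/0.4784) = 0.9593

θ₁ = 0.0871, θ₂ = 0.0869, θ₃ = 0.9593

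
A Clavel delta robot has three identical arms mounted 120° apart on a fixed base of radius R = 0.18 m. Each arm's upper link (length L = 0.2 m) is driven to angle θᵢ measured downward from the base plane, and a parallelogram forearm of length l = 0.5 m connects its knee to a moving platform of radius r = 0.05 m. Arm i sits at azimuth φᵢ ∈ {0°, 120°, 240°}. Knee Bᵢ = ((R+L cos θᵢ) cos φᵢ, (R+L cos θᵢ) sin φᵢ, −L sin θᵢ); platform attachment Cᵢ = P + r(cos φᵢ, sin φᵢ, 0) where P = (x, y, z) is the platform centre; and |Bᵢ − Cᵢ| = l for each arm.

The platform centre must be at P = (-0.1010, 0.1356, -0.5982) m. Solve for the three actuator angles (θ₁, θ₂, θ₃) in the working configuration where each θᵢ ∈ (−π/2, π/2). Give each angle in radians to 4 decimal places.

θ₁ = 1.3962, θ₂ = 0.6108, θ₃ = 1.3090

rotate P by −φ1: (-0.1010, 0.1356, -0.5982)
  e−x'=0.2310;  (l²−L²−(e−x')²−y'²−z²)/2L = -0.5490
  √(A²+B²)=0.6413;  θ1 = -1.2023+2.5985 ≈ 1.3962
φ2=120.0° → target in arm frame (0.1679, 0.0197)
  A cos θ + B sin θ = C:  -0.0379·cos θ + -0.5982·sin θ = -0.3742
  √(A²+B²)=0.5994;  θ2 = -1.6341+2.2450 ≈ 0.6108
φ3=240.0° → target in arm frame (-0.0669, -0.1553)
  A=0.1969, B=-0.5982, C=(l²−L²−A²−y'²−z²)/(2L)=-0.5268
  √(A²+B²)=0.6298;  θ3 = -1.2528+2.5617 ≈ 1.3090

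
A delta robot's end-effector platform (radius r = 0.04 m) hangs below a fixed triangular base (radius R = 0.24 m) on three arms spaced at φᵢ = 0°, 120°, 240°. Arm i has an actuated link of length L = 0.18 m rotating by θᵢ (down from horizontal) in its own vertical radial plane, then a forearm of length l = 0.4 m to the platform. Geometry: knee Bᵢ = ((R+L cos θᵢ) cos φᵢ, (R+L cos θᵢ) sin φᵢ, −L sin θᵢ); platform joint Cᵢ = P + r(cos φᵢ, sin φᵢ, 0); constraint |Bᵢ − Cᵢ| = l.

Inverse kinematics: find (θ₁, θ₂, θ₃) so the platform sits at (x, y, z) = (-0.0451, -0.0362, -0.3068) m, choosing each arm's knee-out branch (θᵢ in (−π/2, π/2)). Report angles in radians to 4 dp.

θ₁ = 0.8728, θ₂ = 0.6980, θ₃ = 0.3487

rotate P by −φ1: (-0.0451, -0.0362, -0.3068)
  A=0.2451, B=-0.3068, C=(l²−L²−A²−y'²−z²)/(2L)=-0.0775
  θ1 = atan2(B,A) + arccos(C/0.3927) = 0.8728
φ2=120.0° → target in arm frame (-0.0088, 0.0572)
  A cos θ + B sin θ = C:  0.2088·cos θ + -0.3068·sin θ = -0.0372
  √(A²+B²)=0.3711;  θ2 = -0.9732+1.6712 ≈ 0.6980
φ3=240.0° → target in arm frame (0.0539, -0.0210)
  e−x'=0.1461;  (l²−L²−(e−x')²−y'²−z²)/2L = 0.0325
  √(A²+B²)=0.3398;  θ3 = -1.1264+1.4751 ≈ 0.3487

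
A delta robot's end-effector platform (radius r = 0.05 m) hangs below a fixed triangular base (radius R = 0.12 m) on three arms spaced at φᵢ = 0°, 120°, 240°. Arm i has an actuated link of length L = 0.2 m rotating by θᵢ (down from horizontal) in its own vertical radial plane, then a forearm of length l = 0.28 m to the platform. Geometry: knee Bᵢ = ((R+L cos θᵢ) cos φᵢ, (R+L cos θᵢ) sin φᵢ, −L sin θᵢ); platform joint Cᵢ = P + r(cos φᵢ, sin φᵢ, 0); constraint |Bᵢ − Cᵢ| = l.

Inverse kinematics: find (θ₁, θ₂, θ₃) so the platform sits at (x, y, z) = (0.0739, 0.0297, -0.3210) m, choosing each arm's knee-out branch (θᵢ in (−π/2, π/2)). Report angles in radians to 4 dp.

arm 1 (φ=0.0°): x'=0.0739, y'=0.0297
  A=-0.0039, B=-0.3210, C=(l²−L²−A²−y'²−z²)/(2L)=-0.1638
  θ1 = atan2(B,A) + arccos(C/0.3210) = 0.5235
rotate P by −φ2: (-0.0112, -0.0788, -0.3210)
  A=0.0812, B=-0.3210, C=(l²−L²−A²−y'²−z²)/(2L)=-0.1936
  θ2 = atan2(B,A) + arccos(C/0.3311) = 0.8725
φ3=240.0° → target in arm frame (-0.0627, 0.0491)
  A cos θ + B sin θ = C:  0.1327·cos θ + -0.3210·sin θ = -0.2116
  θ3 = atan2(B,A) + arccos(C/0.3473) = 1.0472

θ₁ = 0.5235, θ₂ = 0.8725, θ₃ = 1.0472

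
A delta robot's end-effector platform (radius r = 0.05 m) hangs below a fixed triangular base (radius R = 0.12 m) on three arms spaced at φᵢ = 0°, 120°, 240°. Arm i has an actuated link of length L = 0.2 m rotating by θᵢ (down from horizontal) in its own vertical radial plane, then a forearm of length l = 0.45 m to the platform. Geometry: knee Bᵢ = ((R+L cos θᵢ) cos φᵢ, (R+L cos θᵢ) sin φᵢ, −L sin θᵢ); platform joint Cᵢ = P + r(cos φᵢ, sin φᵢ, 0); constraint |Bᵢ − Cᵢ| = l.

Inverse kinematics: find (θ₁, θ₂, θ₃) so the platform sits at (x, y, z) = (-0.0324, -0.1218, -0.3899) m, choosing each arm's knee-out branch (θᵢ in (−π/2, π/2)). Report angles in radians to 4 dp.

arm 1 (φ=0.0°): x'=-0.0324, y'=-0.1218
  A=0.1024, B=-0.3899, C=(l²−L²−A²−y'²−z²)/(2L)=-0.0371
  √(A²+B²)=0.4031;  θ1 = -1.3140+1.6630 ≈ 0.3490
rotate P by −φ2: (-0.0893, 0.0890, -0.3899)
  A=0.1593, B=-0.3899, C=(l²−L²−A²−y'²−z²)/(2L)=-0.0570
  θ2 = atan2(B,A) + arccos(C/0.4212) = 0.5236
rotate P by −φ3: (0.1217, 0.0328, -0.3899)
  A cos θ + B sin θ = C:  -0.0517·cos θ + -0.3899·sin θ = 0.0168
  θ3 = atan2(B,A) + arccos(C/0.3933) = -0.1746

θ₁ = 0.3490, θ₂ = 0.5236, θ₃ = -0.1746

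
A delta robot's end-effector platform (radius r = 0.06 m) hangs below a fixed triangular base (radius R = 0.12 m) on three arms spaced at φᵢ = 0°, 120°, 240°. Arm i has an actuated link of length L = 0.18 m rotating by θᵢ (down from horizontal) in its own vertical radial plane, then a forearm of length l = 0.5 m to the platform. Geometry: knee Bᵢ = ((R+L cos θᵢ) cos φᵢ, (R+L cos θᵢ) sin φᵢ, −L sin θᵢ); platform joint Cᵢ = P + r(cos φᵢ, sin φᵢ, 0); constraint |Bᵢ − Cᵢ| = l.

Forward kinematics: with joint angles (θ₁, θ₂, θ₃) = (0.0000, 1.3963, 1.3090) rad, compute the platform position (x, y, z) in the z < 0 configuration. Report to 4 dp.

(0.3279, -0.0298, -0.4913)

φ1=0.0°: virtual centre (0.2400, 0.0000, 0.0000), radius l
arm 2 at φ=120.0°: e+L cos θ2 = 0.0913;  centre 2 = (-0.0456, 0.0790, -0.1773)
centre 3 = (0.1066·cos240.0°, 0.1066·sin240.0°, -0.1739) = (-0.0533, -0.0923, -0.1739)
|centre ₂|²−|centre ₁|² = -0.0178;  |centre ₃|²−|centre ₁|² = -0.0160
plane₁₂: -0.5713x+0.1580y+-0.3545z = -0.0178
Cramer: x(z) = 0.0294-0.6076z;  y(z) = -0.0067+0.0470z
quadratic in z: (1.3714)z²+(0.2553)z+(-0.2056)=0, √Δ=1.0923 → z ∈ {-0.4913, 0.3051}; z = -0.4913 (taking z<0)
x = 0.3279, y = -0.0298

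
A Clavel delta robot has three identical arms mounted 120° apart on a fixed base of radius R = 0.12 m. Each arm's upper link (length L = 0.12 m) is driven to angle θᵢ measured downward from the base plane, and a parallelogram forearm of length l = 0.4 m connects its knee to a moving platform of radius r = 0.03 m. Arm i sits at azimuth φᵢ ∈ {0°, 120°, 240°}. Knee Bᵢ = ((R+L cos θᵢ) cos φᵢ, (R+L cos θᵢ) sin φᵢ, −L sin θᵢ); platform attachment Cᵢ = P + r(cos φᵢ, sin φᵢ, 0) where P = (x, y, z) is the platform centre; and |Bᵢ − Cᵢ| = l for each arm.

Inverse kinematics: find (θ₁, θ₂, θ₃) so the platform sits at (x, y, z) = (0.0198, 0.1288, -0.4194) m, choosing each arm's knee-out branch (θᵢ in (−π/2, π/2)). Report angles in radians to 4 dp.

arm 1 (φ=0.0°): x'=0.0198, y'=0.1288
  A=0.0702, B=-0.4194, C=(l²−L²−A²−y'²−z²)/(2L)=-0.2159
  √(A²+B²)=0.4252;  θ1 = -1.4050+2.1033 ≈ 0.6984
arm 2 (φ=120.0°): x'=0.1016, y'=-0.0815
  e−x'=-0.0116;  (l²−L²−(e−x')²−y'²−z²)/2L = -0.1545
  γ=atan2(-0.4194,-0.0116)=-1.5986;  ψ=arccos(-0.3683)=1.9479;  θ2=γ+ψ≈0.3494
φ3=240.0° → target in arm frame (-0.1214, -0.0473)
  e−x'=0.2114;  (l²−L²−(e−x')²−y'²−z²)/2L = -0.3218
  √(A²+B²)=0.4697;  θ3 = -1.1038+2.3257 ≈ 1.2218

θ₁ = 0.6984, θ₂ = 0.3494, θ₃ = 1.2218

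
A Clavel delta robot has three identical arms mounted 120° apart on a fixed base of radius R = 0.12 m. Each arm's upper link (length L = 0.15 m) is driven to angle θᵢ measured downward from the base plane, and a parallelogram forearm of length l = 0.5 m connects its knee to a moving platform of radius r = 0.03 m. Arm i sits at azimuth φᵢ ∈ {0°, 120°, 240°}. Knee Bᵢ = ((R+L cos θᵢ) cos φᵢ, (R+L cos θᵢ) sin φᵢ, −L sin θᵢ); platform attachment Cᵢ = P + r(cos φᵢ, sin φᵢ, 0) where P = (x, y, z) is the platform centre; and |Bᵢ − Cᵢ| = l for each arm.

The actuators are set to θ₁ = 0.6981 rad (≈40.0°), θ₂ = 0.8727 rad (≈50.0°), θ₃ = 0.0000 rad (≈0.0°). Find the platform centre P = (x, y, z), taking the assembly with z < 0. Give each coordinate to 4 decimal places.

(-0.0520, -0.1628, -0.4933)

φ1=0.0°: virtual centre (0.2049, 0.0000, -0.0964), radius l
φ2=120.0°: virtual centre (-0.0932, 0.1614, -0.1149), radius l
arm 3 at φ=240.0°: e+L cos θ3 = 0.2400;  S3 = (-0.1200, -0.2078, 0.0000)
subtract pairs → two planes through P
plane₁₂: -0.5962x+0.3229y+-0.0370z = -0.0033
det = 0.4577;  x = -0.0014+0.1024z,  y = -0.0130+0.3037z
quadratic in z: (1.1027)z²+(0.1427)z+(-0.1980)=0, √Δ=0.9453 → z ∈ {-0.4933, 0.3639}; z = -0.4933 (taking z<0)
x = -0.0520, y = -0.1628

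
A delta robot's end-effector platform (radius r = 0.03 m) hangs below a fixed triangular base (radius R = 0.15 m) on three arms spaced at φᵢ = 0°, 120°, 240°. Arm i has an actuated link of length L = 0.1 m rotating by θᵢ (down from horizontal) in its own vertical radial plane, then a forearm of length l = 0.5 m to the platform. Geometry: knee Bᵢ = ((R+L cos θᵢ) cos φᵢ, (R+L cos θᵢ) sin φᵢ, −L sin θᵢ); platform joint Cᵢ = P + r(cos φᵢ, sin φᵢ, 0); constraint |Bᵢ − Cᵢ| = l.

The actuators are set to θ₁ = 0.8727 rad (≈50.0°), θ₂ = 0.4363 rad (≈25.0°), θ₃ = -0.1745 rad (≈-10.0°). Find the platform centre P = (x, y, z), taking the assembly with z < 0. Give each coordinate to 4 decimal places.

φ1=0.0°: virtual centre (0.1843, 0.0000, -0.0766), radius l
φ2=120.0°: virtual centre (-0.1053, 0.1824, -0.0423), radius l
O3 = (0.2185·cos240.0°, 0.2185·sin240.0°, 0.0174) = (-0.1092, -0.1892, 0.0174)
|O₂|²−|O₁|² = 0.0063;  |O₃|²−|O₁|² = 0.0082
[-0.5792 0.3648 0.0687]·P = 0.0063;  [-0.5870 -0.3784 0.1879]·P = 0.0082
Cramer: x(z) = -0.0124+0.2182z;  y(z) = -0.0024+0.1581z
sphere 1 gives Az²+Bz+C=0 with A=1.0726, B=0.0666, C=-0.2054;  B²−4AC=0.8858;  roots -0.4698, 0.4077;  negative root z = -0.4698
x = -0.1149, y = -0.0767

(-0.1149, -0.0767, -0.4698)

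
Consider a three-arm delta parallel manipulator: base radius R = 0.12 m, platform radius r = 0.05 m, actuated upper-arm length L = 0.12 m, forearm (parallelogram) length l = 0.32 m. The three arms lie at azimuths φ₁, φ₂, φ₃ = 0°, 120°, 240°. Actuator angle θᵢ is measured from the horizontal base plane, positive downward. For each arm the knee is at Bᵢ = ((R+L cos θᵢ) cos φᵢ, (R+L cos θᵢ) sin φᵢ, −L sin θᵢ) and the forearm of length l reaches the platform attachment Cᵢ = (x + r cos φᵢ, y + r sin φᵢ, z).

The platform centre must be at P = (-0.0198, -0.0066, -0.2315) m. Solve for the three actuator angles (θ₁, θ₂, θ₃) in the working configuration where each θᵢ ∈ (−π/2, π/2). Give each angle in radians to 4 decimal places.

θ₁ = -0.0870, θ₂ = -0.2622, θ₃ = -0.3489

arm 1 (φ=0.0°): x'=-0.0198, y'=-0.0066
  A=0.0898, B=-0.2315, C=(l²−L²−A²−y'²−z²)/(2L)=0.1096
  √(A²+B²)=0.2483;  θ1 = -1.2008+1.1137 ≈ -0.0870
arm 2 (φ=120.0°): x'=0.0042, y'=0.0204
  A=0.0658, B=-0.2315, C=(l²−L²−A²−y'²−z²)/(2L)=0.1236
  θ2 = atan2(B,A) + arccos(C/0.2407) = -0.2622
rotate P by −φ3: (0.0156, -0.0138, -0.2315)
  e−x'=0.0544;  (l²−L²−(e−x')²−y'²−z²)/2L = 0.1302
  √(A²+B²)=0.2378;  θ3 = -1.3401+0.9912 ≈ -0.3489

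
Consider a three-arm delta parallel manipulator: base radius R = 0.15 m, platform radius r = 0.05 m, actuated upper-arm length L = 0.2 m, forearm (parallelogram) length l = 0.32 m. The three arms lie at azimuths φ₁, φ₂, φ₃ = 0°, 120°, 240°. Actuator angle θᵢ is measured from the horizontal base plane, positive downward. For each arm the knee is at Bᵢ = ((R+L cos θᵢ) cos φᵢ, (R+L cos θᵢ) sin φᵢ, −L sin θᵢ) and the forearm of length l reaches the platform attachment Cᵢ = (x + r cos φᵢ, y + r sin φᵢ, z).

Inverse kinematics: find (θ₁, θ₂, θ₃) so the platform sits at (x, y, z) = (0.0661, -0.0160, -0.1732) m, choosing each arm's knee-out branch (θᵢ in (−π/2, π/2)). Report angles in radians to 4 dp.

φ1=0.0° → target in arm frame (0.0661, -0.0160)
  e−x'=0.0339;  (l²−L²−(e−x')²−y'²−z²)/2L = 0.0775
  γ=atan2(-0.1732,0.0339)=-1.3775;  ψ=arccos(0.4391)=1.1162;  θ1=γ+ψ≈-0.2613
arm 2 (φ=120.0°): x'=-0.0469, y'=-0.0492
  A=0.1469, B=-0.1732, C=(l²−L²−A²−y'²−z²)/(2L)=0.0210
  √(A²+B²)=0.2271;  θ2 = -0.8674+1.4783 ≈ 0.6109
arm 3 (φ=240.0°): x'=-0.0192, y'=0.0652
  A cos θ + B sin θ = C:  0.1192·cos θ + -0.1732·sin θ = 0.0348
  γ=atan2(-0.1732,0.1192)=-0.9680;  ψ=arccos(0.1657)=1.4043;  θ3=γ+ψ≈0.4363

θ₁ = -0.2613, θ₂ = 0.6109, θ₃ = 0.4363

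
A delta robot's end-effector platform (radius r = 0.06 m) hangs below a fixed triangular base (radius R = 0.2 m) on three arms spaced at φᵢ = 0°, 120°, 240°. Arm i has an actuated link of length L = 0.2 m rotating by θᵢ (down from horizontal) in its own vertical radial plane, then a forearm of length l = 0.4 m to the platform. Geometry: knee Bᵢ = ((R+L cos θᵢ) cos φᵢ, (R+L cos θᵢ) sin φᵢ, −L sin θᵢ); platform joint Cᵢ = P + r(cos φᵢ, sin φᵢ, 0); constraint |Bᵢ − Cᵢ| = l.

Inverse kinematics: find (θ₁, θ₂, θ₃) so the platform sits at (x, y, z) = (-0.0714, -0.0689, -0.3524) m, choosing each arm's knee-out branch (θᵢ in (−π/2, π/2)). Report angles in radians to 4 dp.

θ₁ = 0.8726, θ₂ = 0.6980, θ₃ = 0.1748

φ1=0.0° → target in arm frame (-0.0714, -0.0689)
  A=0.2114, B=-0.3524, C=(l²−L²−A²−y'²−z²)/(2L)=-0.1341
  θ1 = atan2(B,A) + arccos(C/0.4109) = 0.8726
φ2=120.0° → target in arm frame (-0.0240, 0.0963)
  A=0.1640, B=-0.3524, C=(l²−L²−A²−y'²−z²)/(2L)=-0.1009
  θ2 = atan2(B,A) + arccos(C/0.3887) = 0.6980
rotate P by −φ3: (0.0954, -0.0274, -0.3524)
  A cos θ + B sin θ = C:  0.0446·cos θ + -0.3524·sin θ = -0.0173
  √(A²+B²)=0.3552;  θ3 = -1.4448+1.6196 ≈ 0.1748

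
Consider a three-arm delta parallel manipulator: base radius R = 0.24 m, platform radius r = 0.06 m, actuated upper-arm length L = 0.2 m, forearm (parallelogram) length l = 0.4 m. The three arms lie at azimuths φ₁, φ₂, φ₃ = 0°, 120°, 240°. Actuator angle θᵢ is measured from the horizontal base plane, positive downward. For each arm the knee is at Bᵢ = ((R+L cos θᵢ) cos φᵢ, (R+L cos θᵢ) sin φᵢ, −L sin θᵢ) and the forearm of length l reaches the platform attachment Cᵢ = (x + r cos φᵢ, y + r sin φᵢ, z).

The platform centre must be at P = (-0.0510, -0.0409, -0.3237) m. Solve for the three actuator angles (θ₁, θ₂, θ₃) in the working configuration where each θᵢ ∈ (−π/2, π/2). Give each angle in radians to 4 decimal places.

θ₁ = 0.8728, θ₂ = 0.6981, θ₃ = 0.3491

rotate P by −φ1: (-0.0510, -0.0409, -0.3237)
  A cos θ + B sin θ = C:  0.2310·cos θ + -0.3237·sin θ = -0.0995
  √(A²+B²)=0.3977;  θ1 = -0.9510+1.8238 ≈ 0.8728
φ2=120.0° → target in arm frame (-0.0099, 0.0646)
  A cos θ + B sin θ = C:  0.1899·cos θ + -0.3237·sin θ = -0.0626
  √(A²+B²)=0.3753;  θ2 = -1.0402+1.7383 ≈ 0.6981
φ3=240.0° → target in arm frame (0.0609, -0.0237)
  A cos θ + B sin θ = C:  0.1191·cos θ + -0.3237·sin θ = 0.0012
  θ3 = atan2(B,A) + arccos(C/0.3449) = 0.3491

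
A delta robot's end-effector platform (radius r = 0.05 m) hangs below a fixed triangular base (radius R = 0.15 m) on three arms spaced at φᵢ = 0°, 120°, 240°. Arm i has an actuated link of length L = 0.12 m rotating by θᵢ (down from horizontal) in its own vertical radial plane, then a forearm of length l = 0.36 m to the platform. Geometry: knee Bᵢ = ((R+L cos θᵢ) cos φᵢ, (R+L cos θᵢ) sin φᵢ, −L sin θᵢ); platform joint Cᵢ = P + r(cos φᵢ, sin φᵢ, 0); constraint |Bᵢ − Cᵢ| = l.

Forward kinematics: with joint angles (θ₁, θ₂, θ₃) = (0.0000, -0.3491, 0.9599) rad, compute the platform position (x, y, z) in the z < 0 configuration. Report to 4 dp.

(0.0431, 0.1354, -0.2828)

φ1=0.0°: virtual centre (0.2200, 0.0000, 0.0000), radius l
φ2=120.0°: virtual centre (-0.1064, 0.1843, 0.0410), radius l
arm 3 at φ=240.0°: e+L cos θ3 = 0.1688;  O3 = (-0.0844, -0.1462, -0.0983)
eliminate P² terms by subtracting sphere 1 from 2 and 3
[-0.6528 0.3685 0.0821]·P = -0.0014;  [-0.6088 -0.2924 -0.1966]·P = -0.0102
det = 0.4152;  x = 0.0101+-0.1167z,  y = 0.0140+-0.4294z
sphere 1 gives Az²+Bz+C=0 with A=1.1980, B=0.0370, C=-0.0853;  B²−4AC=0.4104;  roots -0.2828, 0.2519;  negative root z = -0.2828
x = 0.0431, y = 0.1354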